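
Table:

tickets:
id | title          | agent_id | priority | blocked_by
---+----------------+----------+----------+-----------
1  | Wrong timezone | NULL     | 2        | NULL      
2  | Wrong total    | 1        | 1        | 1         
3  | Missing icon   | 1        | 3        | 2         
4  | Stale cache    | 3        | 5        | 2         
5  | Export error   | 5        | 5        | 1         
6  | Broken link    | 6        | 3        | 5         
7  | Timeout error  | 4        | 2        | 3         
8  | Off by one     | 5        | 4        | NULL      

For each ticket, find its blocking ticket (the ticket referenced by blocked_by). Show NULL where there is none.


This is a self-join: tickets is joined to a second copy of itself, matching each row's blocked_by to another row's id. Use LEFT JOIN so rows with blocked_by=NULL are kept.
  - ticket 1 (Wrong timezone): blocked_by=NULL -> NULL
  - ticket 2 (Wrong total): blocked_by=1 -> Wrong timezone
  - ticket 3 (Missing icon): blocked_by=2 -> Wrong total
  - ticket 4 (Stale cache): blocked_by=2 -> Wrong total
  - ticket 5 (Export error): blocked_by=1 -> Wrong timezone
  - ticket 6 (Broken link): blocked_by=5 -> Export error
  - ticket 7 (Timeout error): blocked_by=3 -> Missing icon
  - ticket 8 (Off by one): blocked_by=NULL -> NULL

SQL:
SELECT a.title AS item, b.title AS blocked_by
FROM tickets a
LEFT JOIN tickets b ON a.blocked_by = b.id

Result:
item           | blocked_by    
---------------+---------------
Wrong timezone | NULL          
Wrong total    | Wrong timezone
Missing icon   | Wrong total   
Stale cache    | Wrong total   
Export error   | Wrong timezone
Broken link    | Export error  
Timeout error  | Missing icon  
Off by one     | NULL          


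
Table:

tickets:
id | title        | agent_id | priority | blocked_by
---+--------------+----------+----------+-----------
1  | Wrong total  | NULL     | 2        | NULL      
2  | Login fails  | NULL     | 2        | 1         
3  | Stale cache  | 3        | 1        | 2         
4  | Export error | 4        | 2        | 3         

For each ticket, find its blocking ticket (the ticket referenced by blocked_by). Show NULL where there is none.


This is a self-join: tickets is joined to a second copy of itself, matching each row's blocked_by to another row's id. Use LEFT JOIN so rows with blocked_by=NULL are kept.
  - ticket 1 (Wrong total): blocked_by=NULL -> NULL
  - ticket 2 (Login fails): blocked_by=1 -> Wrong total
  - ticket 3 (Stale cache): blocked_by=2 -> Login fails
  - ticket 4 (Export error): blocked_by=3 -> Stale cache

SQL:
SELECT a.title AS item, b.title AS blocked_by
FROM tickets a
LEFT JOIN tickets b ON a.blocked_by = b.id

Result:
item         | blocked_by 
-------------+------------
Wrong total  | NULL       
Login fails  | Wrong total
Stale cache  | Login fails
Export error | Stale cache


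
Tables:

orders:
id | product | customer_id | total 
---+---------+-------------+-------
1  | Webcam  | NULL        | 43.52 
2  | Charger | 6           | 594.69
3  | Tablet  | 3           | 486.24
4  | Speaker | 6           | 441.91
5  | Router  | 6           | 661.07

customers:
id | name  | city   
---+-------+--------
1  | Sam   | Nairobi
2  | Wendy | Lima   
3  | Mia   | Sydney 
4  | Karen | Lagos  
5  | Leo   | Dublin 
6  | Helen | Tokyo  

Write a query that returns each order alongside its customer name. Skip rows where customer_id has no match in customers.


INNER JOIN keeps only orders rows whose customer_id matches an id in customers. Walk through each order:
  - order 1 (Webcam): customer_id=NULL, no match -> dropped
  - order 2 (Charger): customer_id=6 -> matches Helen
  - order 3 (Tablet): customer_id=3 -> matches Mia
  - order 4 (Speaker): customer_id=6 -> matches Helen
  - order 5 (Router): customer_id=6 -> matches Helen
So 1 of 5 rows is dropped.

SQL:
SELECT a.product, b.name AS customer
FROM orders a
INNER JOIN customers b ON a.customer_id = b.id

Result:
product | customer
--------+---------
Charger | Helen   
Tablet  | Mia     
Speaker | Helen   
Router  | Helen   


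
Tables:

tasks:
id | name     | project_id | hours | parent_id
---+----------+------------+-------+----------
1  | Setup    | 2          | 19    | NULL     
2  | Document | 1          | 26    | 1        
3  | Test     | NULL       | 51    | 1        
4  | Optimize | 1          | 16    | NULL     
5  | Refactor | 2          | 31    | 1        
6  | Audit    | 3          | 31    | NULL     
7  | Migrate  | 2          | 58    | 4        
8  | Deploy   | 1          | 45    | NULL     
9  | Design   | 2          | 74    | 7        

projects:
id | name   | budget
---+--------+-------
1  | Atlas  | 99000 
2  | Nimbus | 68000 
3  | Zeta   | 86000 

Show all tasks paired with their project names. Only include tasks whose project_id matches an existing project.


INNER JOIN keeps only tasks rows whose project_id matches an id in projects. Walk through each task:
  - task 1 (Setup): project_id=2 -> matches Nimbus
  - task 2 (Document): project_id=1 -> matches Atlas
  - task 3 (Test): project_id=NULL, no match -> dropped
  - task 4 (Optimize): project_id=1 -> matches Atlas
  - task 5 (Refactor): project_id=2 -> matches Nimbus
  - task 6 (Audit): project_id=3 -> matches Zeta
  - task 7 (Migrate): project_id=2 -> matches Nimbus
  - task 8 (Deploy): project_id=1 -> matches Atlas
  - task 9 (Design): project_id=2 -> matches Nimbus
So 1 of 9 rows is dropped.

SQL:
SELECT a.name, b.name AS project
FROM tasks a
INNER JOIN projects b ON a.project_id = b.id

Result:
name     | project
---------+--------
Setup    | Nimbus 
Document | Atlas  
Optimize | Atlas  
Refactor | Nimbus 
Audit    | Zeta   
Migrate  | Nimbus 
Deploy   | Atlas  
Design   | Nimbus 


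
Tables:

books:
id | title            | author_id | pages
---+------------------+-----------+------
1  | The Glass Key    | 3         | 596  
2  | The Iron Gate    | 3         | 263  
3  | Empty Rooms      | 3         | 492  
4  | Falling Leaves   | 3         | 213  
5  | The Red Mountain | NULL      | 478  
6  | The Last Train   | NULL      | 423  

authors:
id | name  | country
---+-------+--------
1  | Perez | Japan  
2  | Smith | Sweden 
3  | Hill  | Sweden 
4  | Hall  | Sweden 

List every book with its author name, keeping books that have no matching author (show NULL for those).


LEFT JOIN keeps every row from books (the left table); where author_id has no match in authors, the author columns become NULL. Walk through each book:
  - book 1 (The Glass Key): author_id=3 -> matches Hill
  - book 2 (The Iron Gate): author_id=3 -> matches Hill
  - book 3 (Empty Rooms): author_id=3 -> matches Hill
  - book 4 (Falling Leaves): author_id=3 -> matches Hill
  - book 5 (The Red Mountain): author_id=NULL, no match -> kept with NULL
  - book 6 (The Last Train): author_id=NULL, no match -> kept with NULL
All 6 rows appear; 2 have NULL author.

SQL:
SELECT a.title, b.name AS author
FROM books a
LEFT JOIN authors b ON a.author_id = b.id

Result:
title            | author
-----------------+-------
The Glass Key    | Hill  
The Iron Gate    | Hill  
Empty Rooms      | Hill  
Falling Leaves   | Hill  
The Red Mountain | NULL  
The Last Train   | NULL  


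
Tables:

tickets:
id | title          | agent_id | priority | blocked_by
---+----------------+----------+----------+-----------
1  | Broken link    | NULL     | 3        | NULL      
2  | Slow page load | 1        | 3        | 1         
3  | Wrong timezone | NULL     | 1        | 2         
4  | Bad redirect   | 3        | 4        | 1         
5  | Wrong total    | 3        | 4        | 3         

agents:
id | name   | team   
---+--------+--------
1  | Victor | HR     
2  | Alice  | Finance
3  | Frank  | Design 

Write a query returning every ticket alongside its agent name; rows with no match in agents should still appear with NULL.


LEFT JOIN keeps every row from tickets (the left table); where agent_id has no match in agents, the agent columns become NULL. Walk through each ticket:
  - ticket 1 (Broken link): agent_id=NULL, no match -> kept with NULL
  - ticket 2 (Slow page load): agent_id=1 -> matches Victor
  - ticket 3 (Wrong timezone): agent_id=NULL, no match -> kept with NULL
  - ticket 4 (Bad redirect): agent_id=3 -> matches Frank
  - ticket 5 (Wrong total): agent_id=3 -> matches Frank
All 5 rows appear; 2 have NULL agent.

SQL:
SELECT a.title, b.name AS agent
FROM tickets a
LEFT JOIN agents b ON a.agent_id = b.id

Result:
title          | agent 
---------------+-------
Broken link    | NULL  
Slow page load | Victor
Wrong timezone | NULL  
Bad redirect   | Frank 
Wrong total    | Frank 


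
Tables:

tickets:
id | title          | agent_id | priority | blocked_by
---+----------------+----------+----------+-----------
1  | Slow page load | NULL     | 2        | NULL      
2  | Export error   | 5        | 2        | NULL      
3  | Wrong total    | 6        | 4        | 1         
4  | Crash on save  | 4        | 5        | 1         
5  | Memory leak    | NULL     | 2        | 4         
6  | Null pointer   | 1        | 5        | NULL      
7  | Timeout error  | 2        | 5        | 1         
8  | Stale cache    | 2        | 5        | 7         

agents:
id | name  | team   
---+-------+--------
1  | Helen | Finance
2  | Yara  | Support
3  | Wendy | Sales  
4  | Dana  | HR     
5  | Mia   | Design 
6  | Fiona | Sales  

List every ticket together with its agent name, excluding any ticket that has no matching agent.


INNER JOIN keeps only tickets rows whose agent_id matches an id in agents. Walk through each ticket:
  - ticket 1 (Slow page load): agent_id=NULL, no match -> dropped
  - ticket 2 (Export error): agent_id=5 -> matches Mia
  - ticket 3 (Wrong total): agent_id=6 -> matches Fiona
  - ticket 4 (Crash on save): agent_id=4 -> matches Dana
  - ticket 5 (Memory leak): agent_id=NULL, no match -> dropped
  - ticket 6 (Null pointer): agent_id=1 -> matches Helen
  - ticket 7 (Timeout error): agent_id=2 -> matches Yara
  - ticket 8 (Stale cache): agent_id=2 -> matches Yara
So 2 of 8 rows are dropped.

SQL:
SELECT a.title, b.name AS agent
FROM tickets a
INNER JOIN agents b ON a.agent_id = b.id

Result:
title         | agent
--------------+------
Export error  | Mia  
Wrong total   | Fiona
Crash on save | Dana 
Null pointer  | Helen
Timeout error | Yara 
Stale cache   | Yara 


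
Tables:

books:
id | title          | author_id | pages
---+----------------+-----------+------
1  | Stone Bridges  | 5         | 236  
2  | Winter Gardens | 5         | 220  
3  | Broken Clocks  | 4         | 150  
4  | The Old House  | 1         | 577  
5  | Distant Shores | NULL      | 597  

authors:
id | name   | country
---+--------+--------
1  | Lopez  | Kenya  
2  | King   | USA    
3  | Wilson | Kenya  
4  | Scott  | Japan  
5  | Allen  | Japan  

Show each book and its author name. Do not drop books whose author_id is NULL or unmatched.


LEFT JOIN keeps every row from books (the left table); where author_id has no match in authors, the author columns become NULL. Walk through each book:
  - book 1 (Stone Bridges): author_id=5 -> matches Allen
  - book 2 (Winter Gardens): author_id=5 -> matches Allen
  - book 3 (Broken Clocks): author_id=4 -> matches Scott
  - book 4 (The Old House): author_id=1 -> matches Lopez
  - book 5 (Distant Shores): author_id=NULL, no match -> kept with NULL
All 5 rows appear; 1 has NULL author.

SQL:
SELECT a.title, b.name AS author
FROM books a
LEFT JOIN authors b ON a.author_id = b.id

Result:
title          | author
---------------+-------
Stone Bridges  | Allen 
Winter Gardens | Allen 
Broken Clocks  | Scott 
The Old House  | Lopez 
Distant Shores | NULL  


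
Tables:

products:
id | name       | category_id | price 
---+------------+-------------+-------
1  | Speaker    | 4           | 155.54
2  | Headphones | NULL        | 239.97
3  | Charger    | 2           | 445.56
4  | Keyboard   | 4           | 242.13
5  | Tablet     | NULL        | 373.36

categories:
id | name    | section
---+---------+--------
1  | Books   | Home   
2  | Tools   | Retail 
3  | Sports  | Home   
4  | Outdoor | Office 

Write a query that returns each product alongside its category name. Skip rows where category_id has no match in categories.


INNER JOIN keeps only products rows whose category_id matches an id in categories. Walk through each product:
  - product 1 (Speaker): category_id=4 -> matches Outdoor
  - product 2 (Headphones): category_id=NULL, no match -> dropped
  - product 3 (Charger): category_id=2 -> matches Tools
  - product 4 (Keyboard): category_id=4 -> matches Outdoor
  - product 5 (Tablet): category_id=NULL, no match -> dropped
So 2 of 5 rows are dropped.

SQL:
SELECT a.name, b.name AS category
FROM products a
INNER JOIN categories b ON a.category_id = b.id

Result:
name     | category
---------+---------
Speaker  | Outdoor 
Charger  | Tools   
Keyboard | Outdoor 


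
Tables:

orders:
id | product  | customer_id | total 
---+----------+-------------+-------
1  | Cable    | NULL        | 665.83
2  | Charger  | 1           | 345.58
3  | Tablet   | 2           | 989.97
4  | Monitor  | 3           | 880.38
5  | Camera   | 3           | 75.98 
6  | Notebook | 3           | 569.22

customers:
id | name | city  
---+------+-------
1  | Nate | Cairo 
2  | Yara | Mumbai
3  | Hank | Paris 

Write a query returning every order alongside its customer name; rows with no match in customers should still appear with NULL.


LEFT JOIN keeps every row from orders (the left table); where customer_id has no match in customers, the customer columns become NULL. Walk through each order:
  - order 1 (Cable): customer_id=NULL, no match -> kept with NULL
  - order 2 (Charger): customer_id=1 -> matches Nate
  - order 3 (Tablet): customer_id=2 -> matches Yara
  - order 4 (Monitor): customer_id=3 -> matches Hank
  - order 5 (Camera): customer_id=3 -> matches Hank
  - order 6 (Notebook): customer_id=3 -> matches Hank
All 6 rows appear; 1 has NULL customer.

SQL:
SELECT a.product, b.name AS customer
FROM orders a
LEFT JOIN customers b ON a.customer_id = b.id

Result:
product  | customer
---------+---------
Cable    | NULL    
Charger  | Nate    
Tablet   | Yara    
Monitor  | Hank    
Camera   | Hank    
Notebook | Hank    


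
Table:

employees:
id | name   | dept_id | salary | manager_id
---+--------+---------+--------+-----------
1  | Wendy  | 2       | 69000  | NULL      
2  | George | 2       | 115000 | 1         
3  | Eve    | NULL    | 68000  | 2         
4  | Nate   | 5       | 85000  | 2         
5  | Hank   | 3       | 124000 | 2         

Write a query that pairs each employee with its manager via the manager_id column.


This is a self-join: employees is joined to a second copy of itself, matching each row's manager_id to another row's id. Use LEFT JOIN so rows with manager_id=NULL are kept.
  - employee 1 (Wendy): manager_id=NULL -> NULL
  - employee 2 (George): manager_id=1 -> Wendy
  - employee 3 (Eve): manager_id=2 -> George
  - employee 4 (Nate): manager_id=2 -> George
  - employee 5 (Hank): manager_id=2 -> George

SQL:
SELECT a.name AS item, b.name AS manager
FROM employees a
LEFT JOIN employees b ON a.manager_id = b.id

Result:
item   | manager
-------+--------
Wendy  | NULL   
George | Wendy  
Eve    | George 
Nate   | George 
Hank   | George 


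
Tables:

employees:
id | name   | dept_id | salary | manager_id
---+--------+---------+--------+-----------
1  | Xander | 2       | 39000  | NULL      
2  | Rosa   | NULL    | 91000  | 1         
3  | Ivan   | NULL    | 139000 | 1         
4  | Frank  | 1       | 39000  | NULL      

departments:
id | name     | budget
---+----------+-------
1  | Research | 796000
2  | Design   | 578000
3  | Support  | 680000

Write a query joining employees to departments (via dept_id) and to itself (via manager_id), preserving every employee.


Two LEFT JOINs from the same base table employees: one to departments via dept_id, one to employees itself via manager_id. Both are LEFT so every employee is preserved.
Match against departments:
  - employee 1 (Xander): dept_id=2 -> matches Design
  - employee 2 (Rosa): dept_id=NULL, no match -> kept with NULL
  - employee 3 (Ivan): dept_id=NULL, no match -> kept with NULL
  - employee 4 (Frank): dept_id=1 -> matches Research
Match against employees (self):
  - employee 1 (Xander): manager_id=NULL -> NULL
  - employee 2 (Rosa): manager_id=1 -> Xander
  - employee 3 (Ivan): manager_id=1 -> Xander
  - employee 4 (Frank): manager_id=NULL -> NULL

SQL:
SELECT a.name, b.name AS department, c.name AS manager
FROM employees a
LEFT JOIN departments b ON a.dept_id = b.id
LEFT JOIN employees c ON a.manager_id = c.id

Result:
name   | department | manager
-------+------------+--------
Xander | Design     | NULL   
Rosa   | NULL       | Xander 
Ivan   | NULL       | Xander 
Frank  | Research   | NULL   


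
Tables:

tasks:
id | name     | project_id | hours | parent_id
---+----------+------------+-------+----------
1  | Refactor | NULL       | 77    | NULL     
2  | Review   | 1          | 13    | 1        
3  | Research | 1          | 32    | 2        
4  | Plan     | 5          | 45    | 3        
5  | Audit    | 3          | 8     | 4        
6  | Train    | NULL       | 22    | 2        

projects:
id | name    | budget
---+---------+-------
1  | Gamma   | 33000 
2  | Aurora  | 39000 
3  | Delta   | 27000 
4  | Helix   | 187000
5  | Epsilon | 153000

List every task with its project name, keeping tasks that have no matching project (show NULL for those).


LEFT JOIN keeps every row from tasks (the left table); where project_id has no match in projects, the project columns become NULL. Walk through each task:
  - task 1 (Refactor): project_id=NULL, no match -> kept with NULL
  - task 2 (Review): project_id=1 -> matches Gamma
  - task 3 (Research): project_id=1 -> matches Gamma
  - task 4 (Plan): project_id=5 -> matches Epsilon
  - task 5 (Audit): project_id=3 -> matches Delta
  - task 6 (Train): project_id=NULL, no match -> kept with NULL
All 6 rows appear; 2 have NULL project.

SQL:
SELECT a.name, b.name AS project
FROM tasks a
LEFT JOIN projects b ON a.project_id = b.id

Result:
name     | project
---------+--------
Refactor | NULL   
Review   | Gamma  
Research | Gamma  
Plan     | Epsilon
Audit    | Delta  
Train    | NULL   


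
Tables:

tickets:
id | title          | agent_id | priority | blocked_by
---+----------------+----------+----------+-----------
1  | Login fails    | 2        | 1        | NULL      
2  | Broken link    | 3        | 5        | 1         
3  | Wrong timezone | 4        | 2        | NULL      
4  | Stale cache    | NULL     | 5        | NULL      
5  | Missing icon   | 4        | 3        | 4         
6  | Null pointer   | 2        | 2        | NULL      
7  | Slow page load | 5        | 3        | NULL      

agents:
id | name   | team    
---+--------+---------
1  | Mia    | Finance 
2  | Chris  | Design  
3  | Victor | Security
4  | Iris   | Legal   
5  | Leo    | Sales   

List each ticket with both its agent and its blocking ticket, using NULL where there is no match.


Two LEFT JOINs from the same base table tickets: one to agents via agent_id, one to tickets itself via blocked_by. Both are LEFT so every ticket is preserved.
Match against agents:
  - ticket 1 (Login fails): agent_id=2 -> matches Chris
  - ticket 2 (Broken link): agent_id=3 -> matches Victor
  - ticket 3 (Wrong timezone): agent_id=4 -> matches Iris
  - ticket 4 (Stale cache): agent_id=NULL, no match -> kept with NULL
  - ticket 5 (Missing icon): agent_id=4 -> matches Iris
  - ticket 6 (Null pointer): agent_id=2 -> matches Chris
  - ticket 7 (Slow page load): agent_id=5 -> matches Leo
Match against tickets (self):
  - ticket 1 (Login fails): blocked_by=NULL -> NULL
  - ticket 2 (Broken link): blocked_by=1 -> Login fails
  - ticket 3 (Wrong timezone): blocked_by=NULL -> NULL
  - ticket 4 (Stale cache): blocked_by=NULL -> NULL
  - ticket 5 (Missing icon): blocked_by=4 -> Stale cache
  - ticket 6 (Null pointer): blocked_by=NULL -> NULL
  - ticket 7 (Slow page load): blocked_by=NULL -> NULL

SQL:
SELECT a.title, b.name AS agent, c.title AS blocked_by
FROM tickets a
LEFT JOIN agents b ON a.agent_id = b.id
LEFT JOIN tickets c ON a.blocked_by = c.id

Result:
title          | agent  | blocked_by 
---------------+--------+------------
Login fails    | Chris  | NULL       
Broken link    | Victor | Login fails
Wrong timezone | Iris   | NULL       
Stale cache    | NULL   | NULL       
Missing icon   | Iris   | Stale cache
Null pointer   | Chris  | NULL       
Slow page load | Leo    | NULL       


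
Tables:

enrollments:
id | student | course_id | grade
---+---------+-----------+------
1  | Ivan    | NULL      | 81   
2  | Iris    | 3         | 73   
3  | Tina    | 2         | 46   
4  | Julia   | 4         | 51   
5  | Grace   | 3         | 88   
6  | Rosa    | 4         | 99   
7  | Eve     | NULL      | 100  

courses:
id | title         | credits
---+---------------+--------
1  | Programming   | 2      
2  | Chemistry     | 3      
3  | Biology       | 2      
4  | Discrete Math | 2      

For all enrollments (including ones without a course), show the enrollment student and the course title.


LEFT JOIN keeps every row from enrollments (the left table); where course_id has no match in courses, the course columns become NULL. Walk through each enrollment:
  - enrollment 1 (Ivan): course_id=NULL, no match -> kept with NULL
  - enrollment 2 (Iris): course_id=3 -> matches Biology
  - enrollment 3 (Tina): course_id=2 -> matches Chemistry
  - enrollment 4 (Julia): course_id=4 -> matches Discrete Math
  - enrollment 5 (Grace): course_id=3 -> matches Biology
  - enrollment 6 (Rosa): course_id=4 -> matches Discrete Math
  - enrollment 7 (Eve): course_id=NULL, no match -> kept with NULL
All 7 rows appear; 2 have NULL course.

SQL:
SELECT a.student, b.title AS course
FROM enrollments a
LEFT JOIN courses b ON a.course_id = b.id

Result:
student | course       
--------+--------------
Ivan    | NULL         
Iris    | Biology      
Tina    | Chemistry    
Julia   | Discrete Math
Grace   | Biology      
Rosa    | Discrete Math
Eve     | NULL         


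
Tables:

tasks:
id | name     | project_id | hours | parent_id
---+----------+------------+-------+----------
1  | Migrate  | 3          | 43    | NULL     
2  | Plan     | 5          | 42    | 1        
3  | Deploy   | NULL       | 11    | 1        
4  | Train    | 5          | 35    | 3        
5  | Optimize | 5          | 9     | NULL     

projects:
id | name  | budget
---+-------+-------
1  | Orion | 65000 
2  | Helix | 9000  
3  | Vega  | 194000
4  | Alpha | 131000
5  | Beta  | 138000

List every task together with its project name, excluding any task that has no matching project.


INNER JOIN keeps only tasks rows whose project_id matches an id in projects. Walk through each task:
  - task 1 (Migrate): project_id=3 -> matches Vega
  - task 2 (Plan): project_id=5 -> matches Beta
  - task 3 (Deploy): project_id=NULL, no match -> dropped
  - task 4 (Train): project_id=5 -> matches Beta
  - task 5 (Optimize): project_id=5 -> matches Beta
So 1 of 5 rows is dropped.

SQL:
SELECT a.name, b.name AS project
FROM tasks a
INNER JOIN projects b ON a.project_id = b.id

Result:
name     | project
---------+--------
Migrate  | Vega   
Plan     | Beta   
Train    | Beta   
Optimize | Beta   


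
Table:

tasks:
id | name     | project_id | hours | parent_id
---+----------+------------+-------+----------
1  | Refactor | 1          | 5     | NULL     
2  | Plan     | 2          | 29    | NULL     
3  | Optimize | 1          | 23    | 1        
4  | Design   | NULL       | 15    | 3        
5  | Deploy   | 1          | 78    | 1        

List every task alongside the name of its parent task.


This is a self-join: tasks is joined to a second copy of itself, matching each row's parent_id to another row's id. Use LEFT JOIN so rows with parent_id=NULL are kept.
  - task 1 (Refactor): parent_id=NULL -> NULL
  - task 2 (Plan): parent_id=NULL -> NULL
  - task 3 (Optimize): parent_id=1 -> Refactor
  - task 4 (Design): parent_id=3 -> Optimize
  - task 5 (Deploy): parent_id=1 -> Refactor

SQL:
SELECT a.name AS item, b.name AS parent
FROM tasks a
LEFT JOIN tasks b ON a.parent_id = b.id

Result:
item     | parent  
---------+---------
Refactor | NULL    
Plan     | NULL    
Optimize | Refactor
Design   | Optimize
Deploy   | Refactor


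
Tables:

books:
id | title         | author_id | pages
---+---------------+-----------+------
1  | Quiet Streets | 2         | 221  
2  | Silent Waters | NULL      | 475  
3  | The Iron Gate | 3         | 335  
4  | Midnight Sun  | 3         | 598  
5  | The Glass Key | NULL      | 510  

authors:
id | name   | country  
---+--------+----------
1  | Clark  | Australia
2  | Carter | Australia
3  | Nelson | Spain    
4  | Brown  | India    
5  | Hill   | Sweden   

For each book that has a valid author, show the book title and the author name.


INNER JOIN keeps only books rows whose author_id matches an id in authors. Walk through each book:
  - book 1 (Quiet Streets): author_id=2 -> matches Carter
  - book 2 (Silent Waters): author_id=NULL, no match -> dropped
  - book 3 (The Iron Gate): author_id=3 -> matches Nelson
  - book 4 (Midnight Sun): author_id=3 -> matches Nelson
  - book 5 (The Glass Key): author_id=NULL, no match -> dropped
So 2 of 5 rows are dropped.

SQL:
SELECT a.title, b.name AS author
FROM books a
INNER JOIN authors b ON a.author_id = b.id

Result:
title         | author
--------------+-------
Quiet Streets | Carter
The Iron Gate | Nelson
Midnight Sun  | Nelson


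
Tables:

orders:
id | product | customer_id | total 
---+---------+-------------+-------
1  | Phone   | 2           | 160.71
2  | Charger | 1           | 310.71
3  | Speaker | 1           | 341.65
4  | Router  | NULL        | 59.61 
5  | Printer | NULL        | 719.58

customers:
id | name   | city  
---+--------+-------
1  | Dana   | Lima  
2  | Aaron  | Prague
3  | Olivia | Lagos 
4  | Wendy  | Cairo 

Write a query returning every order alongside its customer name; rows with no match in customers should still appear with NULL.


LEFT JOIN keeps every row from orders (the left table); where customer_id has no match in customers, the customer columns become NULL. Walk through each order:
  - order 1 (Phone): customer_id=2 -> matches Aaron
  - order 2 (Charger): customer_id=1 -> matches Dana
  - order 3 (Speaker): customer_id=1 -> matches Dana
  - order 4 (Router): customer_id=NULL, no match -> kept with NULL
  - order 5 (Printer): customer_id=NULL, no match -> kept with NULL
All 5 rows appear; 2 have NULL customer.

SQL:
SELECT a.product, b.name AS customer
FROM orders a
LEFT JOIN customers b ON a.customer_id = b.id

Result:
product | customer
--------+---------
Phone   | Aaron   
Charger | Dana    
Speaker | Dana    
Router  | NULL    
Printer | NULL    


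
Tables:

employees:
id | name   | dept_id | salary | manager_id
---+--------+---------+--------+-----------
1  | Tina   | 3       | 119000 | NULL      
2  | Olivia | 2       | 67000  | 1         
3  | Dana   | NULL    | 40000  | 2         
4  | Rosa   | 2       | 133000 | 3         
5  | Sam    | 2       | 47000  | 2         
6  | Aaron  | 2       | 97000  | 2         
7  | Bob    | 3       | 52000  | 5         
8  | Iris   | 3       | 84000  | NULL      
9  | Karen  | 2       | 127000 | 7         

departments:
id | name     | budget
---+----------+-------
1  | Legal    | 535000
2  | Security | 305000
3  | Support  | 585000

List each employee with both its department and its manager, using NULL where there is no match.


Two LEFT JOINs from the same base table employees: one to departments via dept_id, one to employees itself via manager_id. Both are LEFT so every employee is preserved.
Match against departments:
  - employee 1 (Tina): dept_id=3 -> matches Support
  - employee 2 (Olivia): dept_id=2 -> matches Security
  - employee 3 (Dana): dept_id=NULL, no match -> kept with NULL
  - employee 4 (Rosa): dept_id=2 -> matches Security
  - employee 5 (Sam): dept_id=2 -> matches Security
  - employee 6 (Aaron): dept_id=2 -> matches Security
  - employee 7 (Bob): dept_id=3 -> matches Support
  - employee 8 (Iris): dept_id=3 -> matches Support
  - employee 9 (Karen): dept_id=2 -> matches Security
Match against employees (self):
  - employee 1 (Tina): manager_id=NULL -> NULL
  - employee 2 (Olivia): manager_id=1 -> Tina
  - employee 3 (Dana): manager_id=2 -> Olivia
  - employee 4 (Rosa): manager_id=3 -> Dana
  - employee 5 (Sam): manager_id=2 -> Olivia
  - employee 6 (Aaron): manager_id=2 -> Olivia
  - employee 7 (Bob): manager_id=5 -> Sam
  - employee 8 (Iris): manager_id=NULL -> NULL
  - employee 9 (Karen): manager_id=7 -> Bob

SQL:
SELECT a.name, b.name AS department, c.name AS manager
FROM employees a
LEFT JOIN departments b ON a.dept_id = b.id
LEFT JOIN employees c ON a.manager_id = c.id

Result:
name   | department | manager
-------+------------+--------
Tina   | Support    | NULL   
Olivia | Security   | Tina   
Dana   | NULL       | Olivia 
Rosa   | Security   | Dana   
Sam    | Security   | Olivia 
Aaron  | Security   | Olivia 
Bob    | Support    | Sam    
Iris   | Support    | NULL   
Karen  | Security   | Bob    


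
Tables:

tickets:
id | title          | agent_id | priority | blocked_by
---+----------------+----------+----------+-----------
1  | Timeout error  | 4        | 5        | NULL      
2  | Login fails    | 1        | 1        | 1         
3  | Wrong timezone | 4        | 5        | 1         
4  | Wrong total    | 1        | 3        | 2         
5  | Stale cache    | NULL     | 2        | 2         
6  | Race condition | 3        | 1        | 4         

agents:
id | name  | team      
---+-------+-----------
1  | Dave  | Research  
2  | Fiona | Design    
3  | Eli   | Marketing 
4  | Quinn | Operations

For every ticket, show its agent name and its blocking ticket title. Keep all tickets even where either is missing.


Two LEFT JOINs from the same base table tickets: one to agents via agent_id, one to tickets itself via blocked_by. Both are LEFT so every ticket is preserved.
Match against agents:
  - ticket 1 (Timeout error): agent_id=4 -> matches Quinn
  - ticket 2 (Login fails): agent_id=1 -> matches Dave
  - ticket 3 (Wrong timezone): agent_id=4 -> matches Quinn
  - ticket 4 (Wrong total): agent_id=1 -> matches Dave
  - ticket 5 (Stale cache): agent_id=NULL, no match -> kept with NULL
  - ticket 6 (Race condition): agent_id=3 -> matches Eli
Match against tickets (self):
  - ticket 1 (Timeout error): blocked_by=NULL -> NULL
  - ticket 2 (Login fails): blocked_by=1 -> Timeout error
  - ticket 3 (Wrong timezone): blocked_by=1 -> Timeout error
  - ticket 4 (Wrong total): blocked_by=2 -> Login fails
  - ticket 5 (Stale cache): blocked_by=2 -> Login fails
  - ticket 6 (Race condition): blocked_by=4 -> Wrong total

SQL:
SELECT a.title, b.name AS agent, c.title AS blocked_by
FROM tickets a
LEFT JOIN agents b ON a.agent_id = b.id
LEFT JOIN tickets c ON a.blocked_by = c.id

Result:
title          | agent | blocked_by   
---------------+-------+--------------
Timeout error  | Quinn | NULL         
Login fails    | Dave  | Timeout error
Wrong timezone | Quinn | Timeout error
Wrong total    | Dave  | Login fails  
Stale cache    | NULL  | Login fails  
Race condition | Eli   | Wrong total  


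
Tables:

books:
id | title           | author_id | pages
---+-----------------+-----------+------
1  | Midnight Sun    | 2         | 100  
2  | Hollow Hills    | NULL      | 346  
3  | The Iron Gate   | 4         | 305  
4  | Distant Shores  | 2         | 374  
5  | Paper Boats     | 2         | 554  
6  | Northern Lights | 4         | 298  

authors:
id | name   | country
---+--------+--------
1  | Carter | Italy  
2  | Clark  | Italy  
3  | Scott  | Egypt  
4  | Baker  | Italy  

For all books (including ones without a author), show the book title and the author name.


LEFT JOIN keeps every row from books (the left table); where author_id has no match in authors, the author columns become NULL. Walk through each book:
  - book 1 (Midnight Sun): author_id=2 -> matches Clark
  - book 2 (Hollow Hills): author_id=NULL, no match -> kept with NULL
  - book 3 (The Iron Gate): author_id=4 -> matches Baker
  - book 4 (Distant Shores): author_id=2 -> matches Clark
  - book 5 (Paper Boats): author_id=2 -> matches Clark
  - book 6 (Northern Lights): author_id=4 -> matches Baker
All 6 rows appear; 1 has NULL author.

SQL:
SELECT a.title, b.name AS author
FROM books a
LEFT JOIN authors b ON a.author_id = b.id

Result:
title           | author
----------------+-------
Midnight Sun    | Clark 
Hollow Hills    | NULL  
The Iron Gate   | Baker 
Distant Shores  | Clark 
Paper Boats     | Clark 
Northern Lights | Baker 


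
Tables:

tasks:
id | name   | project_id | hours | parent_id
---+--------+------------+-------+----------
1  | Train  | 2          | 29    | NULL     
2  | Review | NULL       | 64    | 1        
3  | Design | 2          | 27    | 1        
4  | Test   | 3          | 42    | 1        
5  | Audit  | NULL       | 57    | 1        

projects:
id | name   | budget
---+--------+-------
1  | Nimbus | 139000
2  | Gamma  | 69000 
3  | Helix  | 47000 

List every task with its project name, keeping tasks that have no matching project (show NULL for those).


LEFT JOIN keeps every row from tasks (the left table); where project_id has no match in projects, the project columns become NULL. Walk through each task:
  - task 1 (Train): project_id=2 -> matches Gamma
  - task 2 (Review): project_id=NULL, no match -> kept with NULL
  - task 3 (Design): project_id=2 -> matches Gamma
  - task 4 (Test): project_id=3 -> matches Helix
  - task 5 (Audit): project_id=NULL, no match -> kept with NULL
All 5 rows appear; 2 have NULL project.

SQL:
SELECT a.name, b.name AS project
FROM tasks a
LEFT JOIN projects b ON a.project_id = b.id

Result:
name   | project
-------+--------
Train  | Gamma  
Review | NULL   
Design | Gamma  
Test   | Helix  
Audit  | NULL   


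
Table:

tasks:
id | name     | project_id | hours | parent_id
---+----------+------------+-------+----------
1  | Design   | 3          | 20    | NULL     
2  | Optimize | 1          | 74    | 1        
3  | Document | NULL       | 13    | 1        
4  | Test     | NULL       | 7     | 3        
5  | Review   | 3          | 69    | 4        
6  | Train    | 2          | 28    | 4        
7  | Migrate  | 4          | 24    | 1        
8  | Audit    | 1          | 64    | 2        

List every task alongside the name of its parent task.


This is a self-join: tasks is joined to a second copy of itself, matching each row's parent_id to another row's id. Use LEFT JOIN so rows with parent_id=NULL are kept.
  - task 1 (Design): parent_id=NULL -> NULL
  - task 2 (Optimize): parent_id=1 -> Design
  - task 3 (Document): parent_id=1 -> Design
  - task 4 (Test): parent_id=3 -> Document
  - task 5 (Review): parent_id=4 -> Test
  - task 6 (Train): parent_id=4 -> Test
  - task 7 (Migrate): parent_id=1 -> Design
  - task 8 (Audit): parent_id=2 -> Optimize

SQL:
SELECT a.name AS item, b.name AS parent
FROM tasks a
LEFT JOIN tasks b ON a.parent_id = b.id

Result:
item     | parent  
---------+---------
Design   | NULL    
Optimize | Design  
Document | Design  
Test     | Document
Review   | Test    
Train    | Test    
Migrate  | Design  
Audit    | Optimize


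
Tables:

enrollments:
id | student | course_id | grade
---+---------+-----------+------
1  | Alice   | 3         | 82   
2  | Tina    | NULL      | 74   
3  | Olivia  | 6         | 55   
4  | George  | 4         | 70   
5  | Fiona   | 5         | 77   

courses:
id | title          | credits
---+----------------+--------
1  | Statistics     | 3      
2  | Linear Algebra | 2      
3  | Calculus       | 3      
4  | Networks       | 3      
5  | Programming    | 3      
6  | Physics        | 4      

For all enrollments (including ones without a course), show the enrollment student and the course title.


LEFT JOIN keeps every row from enrollments (the left table); where course_id has no match in courses, the course columns become NULL. Walk through each enrollment:
  - enrollment 1 (Alice): course_id=3 -> matches Calculus
  - enrollment 2 (Tina): course_id=NULL, no match -> kept with NULL
  - enrollment 3 (Olivia): course_id=6 -> matches Physics
  - enrollment 4 (George): course_id=4 -> matches Networks
  - enrollment 5 (Fiona): course_id=5 -> matches Programming
All 5 rows appear; 1 has NULL course.

SQL:
SELECT a.student, b.title AS course
FROM enrollments a
LEFT JOIN courses b ON a.course_id = b.id

Result:
student | course     
--------+------------
Alice   | Calculus   
Tina    | NULL       
Olivia  | Physics    
George  | Networks   
Fiona   | Programming


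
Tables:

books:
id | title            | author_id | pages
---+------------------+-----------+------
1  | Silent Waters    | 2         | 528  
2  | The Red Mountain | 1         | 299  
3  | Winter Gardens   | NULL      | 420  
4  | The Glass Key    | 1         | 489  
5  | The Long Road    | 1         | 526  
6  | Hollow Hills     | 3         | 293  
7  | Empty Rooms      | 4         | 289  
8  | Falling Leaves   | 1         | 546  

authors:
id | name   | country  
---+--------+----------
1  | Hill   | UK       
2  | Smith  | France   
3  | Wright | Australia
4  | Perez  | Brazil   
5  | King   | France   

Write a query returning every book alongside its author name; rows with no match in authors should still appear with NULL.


LEFT JOIN keeps every row from books (the left table); where author_id has no match in authors, the author columns become NULL. Walk through each book:
  - book 1 (Silent Waters): author_id=2 -> matches Smith
  - book 2 (The Red Mountain): author_id=1 -> matches Hill
  - book 3 (Winter Gardens): author_id=NULL, no match -> kept with NULL
  - book 4 (The Glass Key): author_id=1 -> matches Hill
  - book 5 (The Long Road): author_id=1 -> matches Hill
  - book 6 (Hollow Hills): author_id=3 -> matches Wright
  - book 7 (Empty Rooms): author_id=4 -> matches Perez
  - book 8 (Falling Leaves): author_id=1 -> matches Hill
All 8 rows appear; 1 has NULL author.

SQL:
SELECT a.title, b.name AS author
FROM books a
LEFT JOIN authors b ON a.author_id = b.id

Result:
title            | author
-----------------+-------
Silent Waters    | Smith 
The Red Mountain | Hill  
Winter Gardens   | NULL  
The Glass Key    | Hill  
The Long Road    | Hill  
Hollow Hills     | Wright
Empty Rooms      | Perez 
Falling Leaves   | Hill  


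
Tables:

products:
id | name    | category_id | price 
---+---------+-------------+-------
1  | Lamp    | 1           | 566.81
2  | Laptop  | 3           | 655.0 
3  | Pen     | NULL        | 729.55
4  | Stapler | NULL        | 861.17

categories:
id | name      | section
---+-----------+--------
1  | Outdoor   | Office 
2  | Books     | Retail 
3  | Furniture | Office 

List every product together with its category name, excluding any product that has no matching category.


INNER JOIN keeps only products rows whose category_id matches an id in categories. Walk through each product:
  - product 1 (Lamp): category_id=1 -> matches Outdoor
  - product 2 (Laptop): category_id=3 -> matches Furniture
  - product 3 (Pen): category_id=NULL, no match -> dropped
  - product 4 (Stapler): category_id=NULL, no match -> dropped
So 2 of 4 rows are dropped.

SQL:
SELECT a.name, b.name AS category
FROM products a
INNER JOIN categories b ON a.category_id = b.id

Result:
name   | category 
-------+----------
Lamp   | Outdoor  
Laptop | Furniture


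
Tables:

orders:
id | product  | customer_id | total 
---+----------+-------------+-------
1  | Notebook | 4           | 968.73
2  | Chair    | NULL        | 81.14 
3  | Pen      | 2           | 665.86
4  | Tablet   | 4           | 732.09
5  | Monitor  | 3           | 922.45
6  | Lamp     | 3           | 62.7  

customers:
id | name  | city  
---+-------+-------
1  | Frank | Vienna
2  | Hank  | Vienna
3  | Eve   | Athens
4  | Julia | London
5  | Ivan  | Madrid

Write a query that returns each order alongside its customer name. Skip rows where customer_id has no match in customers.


INNER JOIN keeps only orders rows whose customer_id matches an id in customers. Walk through each order:
  - order 1 (Notebook): customer_id=4 -> matches Julia
  - order 2 (Chair): customer_id=NULL, no match -> dropped
  - order 3 (Pen): customer_id=2 -> matches Hank
  - order 4 (Tablet): customer_id=4 -> matches Julia
  - order 5 (Monitor): customer_id=3 -> matches Eve
  - order 6 (Lamp): customer_id=3 -> matches Eve
So 1 of 6 rows is dropped.

SQL:
SELECT a.product, b.name AS customer
FROM orders a
INNER JOIN customers b ON a.customer_id = b.id

Result:
product  | customer
---------+---------
Notebook | Julia   
Pen      | Hank    
Tablet   | Julia   
Monitor  | Eve     
Lamp     | Eve     
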